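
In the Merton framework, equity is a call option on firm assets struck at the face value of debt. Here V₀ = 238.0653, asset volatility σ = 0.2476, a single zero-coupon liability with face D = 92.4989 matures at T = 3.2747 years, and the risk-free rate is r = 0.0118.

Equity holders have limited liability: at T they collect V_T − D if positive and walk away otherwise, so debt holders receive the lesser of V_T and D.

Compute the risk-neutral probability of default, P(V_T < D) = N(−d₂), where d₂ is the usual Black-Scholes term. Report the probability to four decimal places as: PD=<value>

PD=0.0243

d₁ = [ln(V₀/D) + (r + σ²/2)T] / (σ√T)
   = [ln(238.0653/92.4989) + (0.0118 + 0.5·0.2476²)·3.2747] / (0.2476·√3.2747)
   = [0.945348 + 0.139020] / 0.448060 = 2.420140
d₂ = d₁ − σ√T = 2.420140 − 0.448060 = 1.972080
risk-neutral PD = N(−d₂) = N(-1.972080) = 0.024300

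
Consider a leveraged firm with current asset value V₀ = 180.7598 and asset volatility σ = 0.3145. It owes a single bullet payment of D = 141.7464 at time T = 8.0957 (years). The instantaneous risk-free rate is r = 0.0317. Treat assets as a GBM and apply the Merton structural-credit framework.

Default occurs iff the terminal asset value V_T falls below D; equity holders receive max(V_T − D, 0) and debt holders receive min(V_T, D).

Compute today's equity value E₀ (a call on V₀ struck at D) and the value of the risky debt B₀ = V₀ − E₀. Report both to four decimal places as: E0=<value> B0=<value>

d₁ = [ln(V₀/D) + (r + σ²/2)T] / (σ√T)
   = [ln(180.7598/141.7464) + (0.0317 + 0.5·0.3145²)·8.0957] / (0.3145·√8.0957)
   = [0.243130 + 0.657008] / 0.894845 = 1.005914
d₂ = d₁ − σ√T = 1.005914 − 0.894845 = 0.111069
N(d₁) = 0.842771,  N(d₂) = 0.544219,  e^(−rT) = 0.773652
E₀ = V₀·N(d₁) − D·e^(−rT)·N(d₂)
   = 180.7598·0.842771 − 141.7464·0.773652·0.544219 = 92.658876
B₀ = V₀ − E₀ = 180.7598 − 92.658876 = 88.100924

E0=92.6589 B0=88.1009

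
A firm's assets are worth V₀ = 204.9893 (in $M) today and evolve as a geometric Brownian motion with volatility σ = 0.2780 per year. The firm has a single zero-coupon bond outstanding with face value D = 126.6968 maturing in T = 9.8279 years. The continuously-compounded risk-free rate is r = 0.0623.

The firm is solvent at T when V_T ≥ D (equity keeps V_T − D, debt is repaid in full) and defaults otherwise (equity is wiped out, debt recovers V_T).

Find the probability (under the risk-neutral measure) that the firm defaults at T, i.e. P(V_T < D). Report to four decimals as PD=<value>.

d₁ = [ln(V₀/D) + (r + σ²/2)T] / (σ√T)
   = [ln(204.9893/126.6968) + (0.0623 + 0.5·0.2780²)·9.8279] / (0.2780·√9.8279)
   = [0.481161 + 0.992048] / 0.871516 = 1.690399
d₂ = d₁ − σ√T = 1.690399 − 0.871516 = 0.818883
risk-neutral PD = N(−d₂) = N(-0.818883) = 0.206427

PD=0.2064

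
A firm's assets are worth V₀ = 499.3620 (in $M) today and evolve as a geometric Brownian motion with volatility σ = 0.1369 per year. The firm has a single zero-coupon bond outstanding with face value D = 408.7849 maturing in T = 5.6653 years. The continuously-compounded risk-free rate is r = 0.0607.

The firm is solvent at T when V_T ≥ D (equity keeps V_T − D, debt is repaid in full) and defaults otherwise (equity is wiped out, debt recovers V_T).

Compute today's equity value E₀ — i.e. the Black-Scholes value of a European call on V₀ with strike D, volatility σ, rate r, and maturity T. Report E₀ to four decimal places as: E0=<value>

E0=211.9454

d₁ = [ln(V₀/D) + (r + σ²/2)T] / (σ√T)
   = [ln(499.3620/408.7849) + (0.0607 + 0.5·0.1369²)·5.6653] / (0.1369·√5.6653)
   = [0.200142 + 0.396972] / 0.325848 = 1.832494
d₂ = d₁ − σ√T = 1.832494 − 0.325848 = 1.506646
N(d₁) = 0.966561,  N(d₂) = 0.934049,  e^(−rT) = 0.709011
E₀ = V₀·N(d₁) − D·e^(−rT)·N(d₂)
   = 499.3620·0.966561 − 408.7849·0.709011·0.934049 = 211.945424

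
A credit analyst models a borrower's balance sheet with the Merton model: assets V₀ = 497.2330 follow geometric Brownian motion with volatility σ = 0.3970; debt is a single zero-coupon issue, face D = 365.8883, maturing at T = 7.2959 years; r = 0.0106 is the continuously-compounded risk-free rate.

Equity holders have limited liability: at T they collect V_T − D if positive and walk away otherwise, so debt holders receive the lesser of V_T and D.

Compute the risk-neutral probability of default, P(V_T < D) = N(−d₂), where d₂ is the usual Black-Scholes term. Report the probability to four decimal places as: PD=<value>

PD=0.5706

d₁ = [ln(V₀/D) + (r + σ²/2)T] / (σ√T)
   = [ln(497.2330/365.8883) + (0.0106 + 0.5·0.3970²)·7.2959] / (0.3970·√7.2959)
   = [0.306731 + 0.652286] / 1.072334 = 0.894327
d₂ = d₁ − σ√T = 0.894327 − 1.072334 = -0.178007
risk-neutral PD = N(−d₂) = N(0.178007) = 0.570641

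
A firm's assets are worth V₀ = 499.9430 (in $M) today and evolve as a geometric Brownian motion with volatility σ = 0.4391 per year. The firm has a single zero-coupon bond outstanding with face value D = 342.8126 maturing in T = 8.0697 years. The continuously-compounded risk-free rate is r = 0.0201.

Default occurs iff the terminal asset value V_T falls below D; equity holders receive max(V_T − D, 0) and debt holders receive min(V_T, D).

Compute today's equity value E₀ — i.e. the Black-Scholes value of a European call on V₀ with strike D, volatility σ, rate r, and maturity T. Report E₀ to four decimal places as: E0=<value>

E0=303.5849

d₁ = [ln(V₀/D) + (r + σ²/2)T] / (σ√T)
   = [ln(499.9430/342.8126) + (0.0201 + 0.5·0.4391²)·8.0697] / (0.4391·√8.0697)
   = [0.377310 + 0.940156] / 1.247361 = 1.056203
d₂ = d₁ − σ√T = 1.056203 − 1.247361 = -0.191158
N(d₁) = 0.854562,  N(d₂) = 0.424201,  e^(−rT) = 0.850270
E₀ = V₀·N(d₁) − D·e^(−rT)·N(d₂)
   = 499.9430·0.854562 − 342.8126·0.850270·0.424201 = 303.584899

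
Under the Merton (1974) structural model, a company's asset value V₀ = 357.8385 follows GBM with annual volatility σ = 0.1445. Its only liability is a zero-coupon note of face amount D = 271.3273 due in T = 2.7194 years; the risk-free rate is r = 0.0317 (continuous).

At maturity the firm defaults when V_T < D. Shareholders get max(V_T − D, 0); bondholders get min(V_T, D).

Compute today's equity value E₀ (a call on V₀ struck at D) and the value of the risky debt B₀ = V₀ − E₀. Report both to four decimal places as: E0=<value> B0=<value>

d₁ = [ln(V₀/D) + (r + σ²/2)T] / (σ√T)
   = [ln(357.8385/271.3273) + (0.0317 + 0.5·0.1445²)·2.7194] / (0.1445·√2.7194)
   = [0.276756 + 0.114596] / 0.238289 = 1.642339
d₂ = d₁ − σ√T = 1.642339 − 0.238289 = 1.404050
N(d₁) = 0.949740,  N(d₂) = 0.919848,  e^(−rT) = 0.917406
E₀ = V₀·N(d₁) − D·e^(−rT)·N(d₂)
   = 357.8385·0.949740 − 271.3273·0.917406·0.919848 = 110.887467
B₀ = V₀ − E₀ = 357.8385 − 110.887467 = 246.951033

E0=110.8875 B0=246.9510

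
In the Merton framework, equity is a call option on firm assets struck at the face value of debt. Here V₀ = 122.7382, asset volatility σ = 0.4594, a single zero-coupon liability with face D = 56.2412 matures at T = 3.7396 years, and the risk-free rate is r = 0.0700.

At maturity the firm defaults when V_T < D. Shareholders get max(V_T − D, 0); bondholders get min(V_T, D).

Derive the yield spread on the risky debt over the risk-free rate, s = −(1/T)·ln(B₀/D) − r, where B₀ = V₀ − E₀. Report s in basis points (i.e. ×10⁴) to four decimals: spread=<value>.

spread=231.7544

d₁ = [ln(V₀/D) + (r + σ²/2)T] / (σ√T)
   = [ln(122.7382/56.2412) + (0.0700 + 0.5·0.4594²)·3.7396] / (0.4594·√3.7396)
   = [0.780404 + 0.656390] / 0.888390 = 1.617302
d₂ = d₁ − σ√T = 1.617302 − 0.888390 = 0.728912
N(d₁) = 0.947093,  N(d₂) = 0.766972,  e^(−rT) = 0.769686
E₀ = V₀·N(d₁) − D·e^(−rT)·N(d₂)
   = 122.7382·0.947093 − 56.2412·0.769686·0.766972 = 83.043777
B₀ = V₀ − E₀ = 122.7382 − 83.043777 = 39.694423
spread = −(1/T)·ln(B₀/D) − r = −(1/3.7396)·ln(39.694423/56.2412) − 0.0700 = 0.02317544
in basis points: 0.02317544 × 10⁴ = 231.7544 bp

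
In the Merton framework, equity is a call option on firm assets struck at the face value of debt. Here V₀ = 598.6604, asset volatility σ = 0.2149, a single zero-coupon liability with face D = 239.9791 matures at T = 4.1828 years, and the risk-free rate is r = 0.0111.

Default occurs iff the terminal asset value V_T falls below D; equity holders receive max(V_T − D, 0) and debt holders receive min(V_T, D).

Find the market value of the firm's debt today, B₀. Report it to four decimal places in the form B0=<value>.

B0=228.2790

d₁ = [ln(V₀/D) + (r + σ²/2)T] / (σ√T)
   = [ln(598.6604/239.9791) + (0.0111 + 0.5·0.2149²)·4.1828] / (0.2149·√4.1828)
   = [0.914143 + 0.143014] / 0.439511 = 2.405301
d₂ = d₁ − σ√T = 2.405301 − 0.439511 = 1.965790
N(d₁) = 0.991920,  N(d₂) = 0.975339,  e^(−rT) = 0.954632
E₀ = V₀·N(d₁) − D·e^(−rT)·N(d₂)
   = 598.6604·0.991920 − 239.9791·0.954632·0.975339 = 370.381423
B₀ = V₀ − E₀ = 598.6604 − 370.381423 = 228.278977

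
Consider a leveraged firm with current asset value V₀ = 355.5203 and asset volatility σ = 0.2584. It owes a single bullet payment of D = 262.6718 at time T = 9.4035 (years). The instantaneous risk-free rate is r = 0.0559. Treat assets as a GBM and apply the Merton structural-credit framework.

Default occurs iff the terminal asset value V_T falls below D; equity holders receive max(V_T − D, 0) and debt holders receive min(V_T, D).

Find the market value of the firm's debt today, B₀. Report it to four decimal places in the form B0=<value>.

d₁ = [ln(V₀/D) + (r + σ²/2)T] / (σ√T)
   = [ln(355.5203/262.6718) + (0.0559 + 0.5·0.2584²)·9.4035] / (0.2584·√9.4035)
   = [0.302677 + 0.839594] / 0.792387 = 1.441557
d₂ = d₁ − σ√T = 1.441557 − 0.792387 = 0.649170
N(d₁) = 0.925286,  N(d₂) = 0.741886,  e^(−rT) = 0.591168
E₀ = V₀·N(d₁) − D·e^(−rT)·N(d₂)
   = 355.5203·0.925286 − 262.6718·0.591168·0.741886 = 213.755764
B₀ = V₀ − E₀ = 355.5203 − 213.755764 = 141.764536

B0=141.7645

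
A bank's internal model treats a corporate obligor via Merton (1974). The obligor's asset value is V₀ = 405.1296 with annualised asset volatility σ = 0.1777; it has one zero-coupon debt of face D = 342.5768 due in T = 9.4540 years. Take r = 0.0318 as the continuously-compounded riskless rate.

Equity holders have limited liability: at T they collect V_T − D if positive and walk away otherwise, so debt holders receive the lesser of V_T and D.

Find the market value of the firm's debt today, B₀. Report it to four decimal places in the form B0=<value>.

d₁ = [ln(V₀/D) + (r + σ²/2)T] / (σ√T)
   = [ln(405.1296/342.5768) + (0.0318 + 0.5·0.1777²)·9.4540] / (0.1777·√9.4540)
   = [0.167711 + 0.449903] / 0.546381 = 1.130374
d₂ = d₁ − σ√T = 1.130374 − 0.546381 = 0.583993
N(d₁) = 0.870841,  N(d₂) = 0.720388,  e^(−rT) = 0.740346
E₀ = V₀·N(d₁) − D·e^(−rT)·N(d₂)
   = 405.1296·0.870841 − 342.5768·0.740346·0.720388 = 170.094674
B₀ = V₀ − E₀ = 405.1296 − 170.094674 = 235.034926

B0=235.0349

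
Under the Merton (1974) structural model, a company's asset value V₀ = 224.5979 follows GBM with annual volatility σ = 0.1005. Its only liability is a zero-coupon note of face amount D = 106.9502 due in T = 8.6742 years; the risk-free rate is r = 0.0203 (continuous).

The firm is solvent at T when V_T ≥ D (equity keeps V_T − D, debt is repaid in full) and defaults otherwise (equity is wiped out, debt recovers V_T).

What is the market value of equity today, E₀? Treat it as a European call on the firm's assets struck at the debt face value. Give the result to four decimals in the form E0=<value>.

E0=134.9263

d₁ = [ln(V₀/D) + (r + σ²/2)T] / (σ√T)
   = [ln(224.5979/106.9502) + (0.0203 + 0.5·0.1005²)·8.6742] / (0.1005·√8.6742)
   = [0.741948 + 0.219892] / 0.295993 = 3.249543
d₂ = d₁ − σ√T = 3.249543 − 0.295993 = 2.953550
N(d₁) = 0.999422,  N(d₂) = 0.998429,  e^(−rT) = 0.838546
E₀ = V₀·N(d₁) − D·e^(−rT)·N(d₂)
   = 224.5979·0.999422 − 106.9502·0.838546·0.998429 = 134.926333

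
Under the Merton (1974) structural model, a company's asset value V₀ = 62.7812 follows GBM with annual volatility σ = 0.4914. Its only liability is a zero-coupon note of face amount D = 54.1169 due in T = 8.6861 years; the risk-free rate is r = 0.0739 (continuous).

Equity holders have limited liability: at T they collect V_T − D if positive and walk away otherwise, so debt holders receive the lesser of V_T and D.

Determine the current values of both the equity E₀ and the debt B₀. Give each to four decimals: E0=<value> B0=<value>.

E0=44.1491 B0=18.6321

d₁ = [ln(V₀/D) + (r + σ²/2)T] / (σ√T)
   = [ln(62.7812/54.1169) + (0.0739 + 0.5·0.4914²)·8.6861] / (0.4914·√8.6861)
   = [0.148509 + 1.690636] / 1.448263 = 1.269897
d₂ = d₁ − σ√T = 1.269897 − 1.448263 = -0.178366
N(d₁) = 0.897939,  N(d₂) = 0.429218,  e^(−rT) = 0.526290
E₀ = V₀·N(d₁) − D·e^(−rT)·N(d₂)
   = 62.7812·0.897939 − 54.1169·0.526290·0.429218 = 44.149083
B₀ = V₀ − E₀ = 62.7812 − 44.149083 = 18.632117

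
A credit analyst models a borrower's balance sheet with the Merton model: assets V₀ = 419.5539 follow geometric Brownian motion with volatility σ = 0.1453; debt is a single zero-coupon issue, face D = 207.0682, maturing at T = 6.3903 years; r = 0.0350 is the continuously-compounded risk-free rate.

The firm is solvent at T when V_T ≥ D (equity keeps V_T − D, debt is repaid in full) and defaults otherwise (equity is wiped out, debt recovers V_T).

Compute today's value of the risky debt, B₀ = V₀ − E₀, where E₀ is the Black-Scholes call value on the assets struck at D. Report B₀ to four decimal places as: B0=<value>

B0=165.3955

d₁ = [ln(V₀/D) + (r + σ²/2)T] / (σ√T)
   = [ln(419.5539/207.0682) + (0.0350 + 0.5·0.1453²)·6.3903] / (0.1453·√6.3903)
   = [0.706144 + 0.291117] / 0.367304 = 2.715079
d₂ = d₁ − σ√T = 2.715079 − 0.367304 = 2.347774
N(d₁) = 0.996687,  N(d₂) = 0.990557,  e^(−rT) = 0.799587
E₀ = V₀·N(d₁) − D·e^(−rT)·N(d₂)
   = 419.5539·0.996687 − 207.0682·0.799587·0.990557 = 254.158435
B₀ = V₀ − E₀ = 419.5539 − 254.158435 = 165.395465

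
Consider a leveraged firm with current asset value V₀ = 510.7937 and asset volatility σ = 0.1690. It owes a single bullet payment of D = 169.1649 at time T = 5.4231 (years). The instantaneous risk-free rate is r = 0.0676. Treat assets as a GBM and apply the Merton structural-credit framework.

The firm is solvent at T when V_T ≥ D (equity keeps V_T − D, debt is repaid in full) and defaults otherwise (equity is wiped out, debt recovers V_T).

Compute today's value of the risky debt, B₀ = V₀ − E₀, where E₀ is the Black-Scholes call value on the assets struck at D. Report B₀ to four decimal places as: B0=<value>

d₁ = [ln(V₀/D) + (r + σ²/2)T] / (σ√T)
   = [ln(510.7937/169.1649) + (0.0676 + 0.5·0.1690²)·5.4231] / (0.1690·√5.4231)
   = [1.105092 + 0.444046] / 0.393560 = 3.936222
d₂ = d₁ − σ√T = 3.936222 − 0.393560 = 3.542662
N(d₁) = 0.999959,  N(d₂) = 0.999802,  e^(−rT) = 0.693086
E₀ = V₀·N(d₁) − D·e^(−rT)·N(d₂)
   = 510.7937·0.999959 − 169.1649·0.693086·0.999802 = 393.550000
B₀ = V₀ − E₀ = 510.7937 − 393.550000 = 117.243700

B0=117.2437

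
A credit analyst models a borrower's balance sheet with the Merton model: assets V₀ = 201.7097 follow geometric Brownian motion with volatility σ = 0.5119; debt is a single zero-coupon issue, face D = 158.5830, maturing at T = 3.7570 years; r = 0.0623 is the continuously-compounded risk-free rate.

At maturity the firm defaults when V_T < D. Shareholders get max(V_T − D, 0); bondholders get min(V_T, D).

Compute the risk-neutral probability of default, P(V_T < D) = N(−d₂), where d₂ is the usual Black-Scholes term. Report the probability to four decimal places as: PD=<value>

PD=0.5071

d₁ = [ln(V₀/D) + (r + σ²/2)T] / (σ√T)
   = [ln(201.7097/158.5830) + (0.0623 + 0.5·0.5119²)·3.7570] / (0.5119·√3.7570)
   = [0.240551 + 0.726306] / 0.992215 = 0.974444
d₂ = d₁ − σ√T = 0.974444 − 0.992215 = -0.017771
risk-neutral PD = N(−d₂) = N(0.017771) = 0.507089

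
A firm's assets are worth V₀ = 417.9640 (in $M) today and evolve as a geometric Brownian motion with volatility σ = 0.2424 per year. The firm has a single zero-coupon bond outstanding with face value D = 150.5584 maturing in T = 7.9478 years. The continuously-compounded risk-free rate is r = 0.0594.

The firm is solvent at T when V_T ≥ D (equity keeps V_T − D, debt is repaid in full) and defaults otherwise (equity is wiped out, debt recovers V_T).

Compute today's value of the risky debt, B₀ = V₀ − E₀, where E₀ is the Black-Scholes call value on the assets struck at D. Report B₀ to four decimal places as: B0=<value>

d₁ = [ln(V₀/D) + (r + σ²/2)T] / (σ√T)
   = [ln(417.9640/150.5584) + (0.0594 + 0.5·0.2424²)·7.9478] / (0.2424·√7.9478)
   = [1.021044 + 0.705597] / 0.683370 = 2.526655
d₂ = d₁ − σ√T = 2.526655 − 0.683370 = 1.843285
N(d₁) = 0.994242,  N(d₂) = 0.967356,  e^(−rT) = 0.623692
E₀ = V₀·N(d₁) − D·e^(−rT)·N(d₂)
   = 417.9640·0.994242 − 150.5584·0.623692·0.967356 = 324.720784
B₀ = V₀ − E₀ = 417.9640 − 324.720784 = 93.243216

B0=93.2432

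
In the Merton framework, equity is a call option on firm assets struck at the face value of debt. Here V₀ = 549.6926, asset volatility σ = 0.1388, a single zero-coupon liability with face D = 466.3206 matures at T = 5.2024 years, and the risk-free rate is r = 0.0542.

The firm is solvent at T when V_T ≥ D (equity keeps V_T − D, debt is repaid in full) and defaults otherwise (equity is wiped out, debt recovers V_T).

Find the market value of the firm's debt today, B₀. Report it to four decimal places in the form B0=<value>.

d₁ = [ln(V₀/D) + (r + σ²/2)T] / (σ√T)
   = [ln(549.6926/466.3206) + (0.0542 + 0.5·0.1388²)·5.2024] / (0.1388·√5.2024)
   = [0.164486 + 0.332083] / 0.316586 = 1.568514
d₂ = d₁ − σ√T = 1.568514 − 0.316586 = 1.251928
N(d₁) = 0.941619,  N(d₂) = 0.894702,  e^(−rT) = 0.754296
E₀ = V₀·N(d₁) − D·e^(−rT)·N(d₂)
   = 549.6926·0.941619 − 466.3206·0.754296·0.894702 = 202.895256
B₀ = V₀ − E₀ = 549.6926 − 202.895256 = 346.797344

B0=346.7973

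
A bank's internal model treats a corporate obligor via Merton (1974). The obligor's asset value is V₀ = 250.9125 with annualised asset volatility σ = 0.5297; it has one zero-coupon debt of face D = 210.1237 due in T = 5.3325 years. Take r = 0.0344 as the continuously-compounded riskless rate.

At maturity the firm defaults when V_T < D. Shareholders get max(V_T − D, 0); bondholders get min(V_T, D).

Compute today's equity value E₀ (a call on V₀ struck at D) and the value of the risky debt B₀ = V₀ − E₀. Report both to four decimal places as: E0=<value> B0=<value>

E0=139.4428 B0=111.4697

d₁ = [ln(V₀/D) + (r + σ²/2)T] / (σ√T)
   = [ln(250.9125/210.1237) + (0.0344 + 0.5·0.5297²)·5.3325] / (0.5297·√5.3325)
   = [0.177408 + 0.931540] / 1.223194 = 0.906600
d₂ = d₁ − σ√T = 0.906600 − 1.223194 = -0.316594
N(d₁) = 0.817691,  N(d₂) = 0.375776,  e^(−rT) = 0.832403
E₀ = V₀·N(d₁) − D·e^(−rT)·N(d₂)
   = 250.9125·0.817691 − 210.1237·0.832403·0.375776 = 139.442771
B₀ = V₀ − E₀ = 250.9125 − 139.442771 = 111.469729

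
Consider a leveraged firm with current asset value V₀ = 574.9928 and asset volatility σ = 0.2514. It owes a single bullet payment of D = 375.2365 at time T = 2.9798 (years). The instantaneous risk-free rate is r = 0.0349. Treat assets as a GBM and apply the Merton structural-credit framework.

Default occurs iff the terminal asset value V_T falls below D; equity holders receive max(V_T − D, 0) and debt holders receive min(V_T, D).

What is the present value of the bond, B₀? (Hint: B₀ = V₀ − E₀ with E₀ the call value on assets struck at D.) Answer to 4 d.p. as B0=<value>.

B0=328.0995

d₁ = [ln(V₀/D) + (r + σ²/2)T] / (σ√T)
   = [ln(574.9928/375.2365) + (0.0349 + 0.5·0.2514²)·2.9798] / (0.2514·√2.9798)
   = [0.426801 + 0.198160] / 0.433969 = 1.440104
d₂ = d₁ − σ√T = 1.440104 − 0.433969 = 1.006135
N(d₁) = 0.925081,  N(d₂) = 0.842825,  e^(−rT) = 0.901230
E₀ = V₀·N(d₁) − D·e^(−rT)·N(d₂)
   = 574.9928·0.925081 − 375.2365·0.901230·0.842825 = 246.893275
B₀ = V₀ − E₀ = 574.9928 − 246.893275 = 328.099525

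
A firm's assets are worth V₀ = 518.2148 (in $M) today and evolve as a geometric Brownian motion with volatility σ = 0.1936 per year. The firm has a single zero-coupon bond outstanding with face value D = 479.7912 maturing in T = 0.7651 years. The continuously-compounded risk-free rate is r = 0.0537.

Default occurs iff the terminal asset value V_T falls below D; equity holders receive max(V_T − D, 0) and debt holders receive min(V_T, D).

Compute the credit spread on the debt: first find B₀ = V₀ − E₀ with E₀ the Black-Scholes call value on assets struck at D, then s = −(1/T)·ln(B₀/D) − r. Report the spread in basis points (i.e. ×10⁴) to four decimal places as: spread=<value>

d₁ = [ln(V₀/D) + (r + σ²/2)T] / (σ√T)
   = [ln(518.2148/479.7912) + (0.0537 + 0.5·0.1936²)·0.7651] / (0.1936·√0.7651)
   = [0.077039 + 0.055424] / 0.169342 = 0.782222
d₂ = d₁ − σ√T = 0.782222 − 0.169342 = 0.612880
N(d₁) = 0.782958,  N(d₂) = 0.730022,  e^(−rT) = 0.959747
E₀ = V₀·N(d₁) − D·e^(−rT)·N(d₂)
   = 518.2148·0.782958 − 479.7912·0.959747·0.730022 = 69.581217
B₀ = V₀ − E₀ = 518.2148 − 69.581217 = 448.633583
spread = −(1/T)·ln(B₀/D) − r = −(1/0.7651)·ln(448.633583/479.7912) − 0.0537 = 0.03405915
in basis points: 0.03405915 × 10⁴ = 340.5915 bp

spread=340.5915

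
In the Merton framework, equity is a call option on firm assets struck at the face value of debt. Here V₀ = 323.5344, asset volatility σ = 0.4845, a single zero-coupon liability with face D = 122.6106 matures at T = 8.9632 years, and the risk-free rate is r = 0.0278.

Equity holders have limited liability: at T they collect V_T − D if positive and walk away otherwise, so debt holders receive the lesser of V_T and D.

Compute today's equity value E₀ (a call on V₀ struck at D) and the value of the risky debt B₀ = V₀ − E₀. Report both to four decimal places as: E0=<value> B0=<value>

E0=252.3745 B0=71.1599

d₁ = [ln(V₀/D) + (r + σ²/2)T] / (σ√T)
   = [ln(323.5344/122.6106) + (0.0278 + 0.5·0.4845²)·8.9632] / (0.4845·√8.9632)
   = [0.970292 + 1.301189] / 1.450525 = 1.565971
d₂ = d₁ − σ√T = 1.565971 − 1.450525 = 0.115446
N(d₁) = 0.941322,  N(d₂) = 0.545954,  e^(−rT) = 0.779442
E₀ = V₀·N(d₁) − D·e^(−rT)·N(d₂)
   = 323.5344·0.941322 − 122.6106·0.779442·0.545954 = 252.374487
B₀ = V₀ − E₀ = 323.5344 − 252.374487 = 71.159913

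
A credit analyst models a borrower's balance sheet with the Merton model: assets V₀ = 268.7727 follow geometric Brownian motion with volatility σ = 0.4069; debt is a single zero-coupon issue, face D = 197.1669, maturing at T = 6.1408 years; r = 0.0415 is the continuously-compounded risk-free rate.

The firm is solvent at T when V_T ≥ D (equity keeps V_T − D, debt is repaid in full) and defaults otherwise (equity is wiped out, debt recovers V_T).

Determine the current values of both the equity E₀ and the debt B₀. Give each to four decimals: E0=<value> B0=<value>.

E0=150.3613 B0=118.4114

d₁ = [ln(V₀/D) + (r + σ²/2)T] / (σ√T)
   = [ln(268.7727/197.1669) + (0.0415 + 0.5·0.4069²)·6.1408] / (0.4069·√6.1408)
   = [0.309815 + 0.763202] / 1.008324 = 1.064159
d₂ = d₁ − σ√T = 1.064159 − 1.008324 = 0.055835
N(d₁) = 0.856372,  N(d₂) = 0.522263,  e^(−rT) = 0.775038
E₀ = V₀·N(d₁) − D·e^(−rT)·N(d₂)
   = 268.7727·0.856372 − 197.1669·0.775038·0.522263 = 150.361304
B₀ = V₀ − E₀ = 268.7727 − 150.361304 = 118.411396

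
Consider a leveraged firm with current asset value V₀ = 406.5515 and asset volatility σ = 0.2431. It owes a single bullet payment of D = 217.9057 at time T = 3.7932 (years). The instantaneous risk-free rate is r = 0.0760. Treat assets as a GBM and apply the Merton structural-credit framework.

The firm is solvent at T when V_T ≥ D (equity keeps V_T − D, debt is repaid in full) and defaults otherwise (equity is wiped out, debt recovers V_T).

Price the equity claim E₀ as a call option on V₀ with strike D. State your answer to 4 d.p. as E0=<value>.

E0=244.4533

d₁ = [ln(V₀/D) + (r + σ²/2)T] / (σ√T)
   = [ln(406.5515/217.9057) + (0.0760 + 0.5·0.2431²)·3.7932] / (0.2431·√3.7932)
   = [0.623648 + 0.400368] / 0.473465 = 2.162813
d₂ = d₁ − σ√T = 2.162813 − 0.473465 = 1.689348
N(d₁) = 0.984722,  N(d₂) = 0.954424,  e^(−rT) = 0.749549
E₀ = V₀·N(d₁) − D·e^(−rT)·N(d₂)
   = 406.5515·0.984722 − 217.9057·0.749549·0.954424 = 244.453270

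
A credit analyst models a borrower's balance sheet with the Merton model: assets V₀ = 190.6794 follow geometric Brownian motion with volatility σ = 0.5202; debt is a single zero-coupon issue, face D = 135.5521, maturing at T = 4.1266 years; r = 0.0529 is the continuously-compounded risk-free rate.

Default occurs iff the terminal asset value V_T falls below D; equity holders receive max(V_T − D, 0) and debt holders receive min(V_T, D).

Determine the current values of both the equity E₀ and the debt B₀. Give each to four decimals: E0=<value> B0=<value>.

d₁ = [ln(V₀/D) + (r + σ²/2)T] / (σ√T)
   = [ln(190.6794/135.5521) + (0.0529 + 0.5·0.5202²)·4.1266] / (0.5202·√4.1266)
   = [0.341237 + 0.776643] / 1.056736 = 1.057861
d₂ = d₁ − σ√T = 1.057861 − 1.056736 = 0.001125
N(d₁) = 0.854941,  N(d₂) = 0.500449,  e^(−rT) = 0.803887
E₀ = V₀·N(d₁) − D·e^(−rT)·N(d₂)
   = 190.6794·0.854941 − 135.5521·0.803887·0.500449 = 108.486402
B₀ = V₀ − E₀ = 190.6794 − 108.486402 = 82.192998

E0=108.4864 B0=82.1930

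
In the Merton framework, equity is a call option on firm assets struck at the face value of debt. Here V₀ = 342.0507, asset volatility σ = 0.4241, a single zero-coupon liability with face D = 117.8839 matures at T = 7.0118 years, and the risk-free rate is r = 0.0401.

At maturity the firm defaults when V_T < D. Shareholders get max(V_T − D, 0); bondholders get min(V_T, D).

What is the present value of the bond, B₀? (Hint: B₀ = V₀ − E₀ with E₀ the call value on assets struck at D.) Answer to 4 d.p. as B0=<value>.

B0=79.0787

d₁ = [ln(V₀/D) + (r + σ²/2)T] / (σ√T)
   = [ln(342.0507/117.8839) + (0.0401 + 0.5·0.4241²)·7.0118] / (0.4241·√7.0118)
   = [1.065259 + 0.911747] / 1.123008 = 1.760455
d₂ = d₁ − σ√T = 1.760455 − 1.123008 = 0.637447
N(d₁) = 0.960835,  N(d₂) = 0.738083,  e^(−rT) = 0.754898
E₀ = V₀·N(d₁) − D·e^(−rT)·N(d₂)
   = 342.0507·0.960835 − 117.8839·0.754898·0.738083 = 262.971960
B₀ = V₀ − E₀ = 342.0507 − 262.971960 = 79.078740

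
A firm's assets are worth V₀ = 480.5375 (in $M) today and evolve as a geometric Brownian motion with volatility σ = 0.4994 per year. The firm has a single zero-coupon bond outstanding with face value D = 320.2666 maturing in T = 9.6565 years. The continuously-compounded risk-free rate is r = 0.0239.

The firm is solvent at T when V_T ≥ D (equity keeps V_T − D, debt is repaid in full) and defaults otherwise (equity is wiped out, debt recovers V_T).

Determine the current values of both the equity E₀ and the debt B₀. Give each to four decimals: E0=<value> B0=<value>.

d₁ = [ln(V₀/D) + (r + σ²/2)T] / (σ√T)
   = [ln(480.5375/320.2666) + (0.0239 + 0.5·0.4994²)·9.6565] / (0.4994·√9.6565)
   = [0.405751 + 1.434958] / 1.551881 = 1.186115
d₂ = d₁ − σ√T = 1.186115 − 1.551881 = -0.365766
N(d₁) = 0.882212,  N(d₂) = 0.357270,  e^(−rT) = 0.793906
E₀ = V₀·N(d₁) − D·e^(−rT)·N(d₂)
   = 480.5375·0.882212 − 320.2666·0.793906·0.357270 = 333.095752
B₀ = V₀ − E₀ = 480.5375 − 333.095752 = 147.441748

E0=333.0958 B0=147.4417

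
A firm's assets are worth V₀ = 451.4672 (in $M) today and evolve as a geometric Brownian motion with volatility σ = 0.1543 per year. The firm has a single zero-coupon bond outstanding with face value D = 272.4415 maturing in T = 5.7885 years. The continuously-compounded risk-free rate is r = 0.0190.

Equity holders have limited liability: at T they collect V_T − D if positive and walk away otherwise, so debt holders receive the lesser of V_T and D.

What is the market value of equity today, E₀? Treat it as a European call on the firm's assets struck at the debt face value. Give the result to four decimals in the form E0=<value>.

E0=209.8703

d₁ = [ln(V₀/D) + (r + σ²/2)T] / (σ√T)
   = [ln(451.4672/272.4415) + (0.0190 + 0.5·0.1543²)·5.7885] / (0.1543·√5.7885)
   = [0.505079 + 0.178889] / 0.371235 = 1.842412
d₂ = d₁ − σ√T = 1.842412 − 0.371235 = 1.471177
N(d₁) = 0.967293,  N(d₂) = 0.929378,  e^(−rT) = 0.895851
E₀ = V₀·N(d₁) − D·e^(−rT)·N(d₂)
   = 451.4672·0.967293 − 272.4415·0.895851·0.929378 = 209.870350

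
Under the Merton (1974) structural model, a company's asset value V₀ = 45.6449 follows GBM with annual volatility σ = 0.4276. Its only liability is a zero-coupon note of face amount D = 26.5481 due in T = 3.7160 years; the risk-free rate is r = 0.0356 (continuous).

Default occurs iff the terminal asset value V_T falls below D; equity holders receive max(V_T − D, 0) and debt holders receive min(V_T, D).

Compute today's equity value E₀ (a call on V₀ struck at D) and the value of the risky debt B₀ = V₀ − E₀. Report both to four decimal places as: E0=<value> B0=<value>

E0=25.3607 B0=20.2842

d₁ = [ln(V₀/D) + (r + σ²/2)T] / (σ√T)
   = [ln(45.6449/26.5481) + (0.0356 + 0.5·0.4276²)·3.7160] / (0.4276·√3.7160)
   = [0.541934 + 0.472010] / 0.824281 = 1.230093
d₂ = d₁ − σ√T = 1.230093 − 0.824281 = 0.405812
N(d₁) = 0.890669,  N(d₂) = 0.657560,  e^(−rT) = 0.876087
E₀ = V₀·N(d₁) − D·e^(−rT)·N(d₂)
   = 45.6449·0.890669 − 26.5481·0.876087·0.657560 = 25.360676
B₀ = V₀ − E₀ = 45.6449 − 25.360676 = 20.284224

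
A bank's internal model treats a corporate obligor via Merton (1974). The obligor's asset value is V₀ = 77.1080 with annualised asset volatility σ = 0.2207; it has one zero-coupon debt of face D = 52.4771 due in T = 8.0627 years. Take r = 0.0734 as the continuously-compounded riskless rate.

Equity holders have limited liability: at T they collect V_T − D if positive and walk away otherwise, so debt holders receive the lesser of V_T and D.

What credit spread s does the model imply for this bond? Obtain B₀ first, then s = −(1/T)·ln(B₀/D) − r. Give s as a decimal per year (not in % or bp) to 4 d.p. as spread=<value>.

d₁ = [ln(V₀/D) + (r + σ²/2)T] / (σ√T)
   = [ln(77.1080/52.4771) + (0.0734 + 0.5·0.2207²)·8.0627] / (0.2207·√8.0627)
   = [0.384830 + 0.788163] / 0.626675 = 1.871772
d₂ = d₁ − σ√T = 1.871772 − 0.626675 = 1.245097
N(d₁) = 0.969381,  N(d₂) = 0.893452,  e^(−rT) = 0.553329
E₀ = V₀·N(d₁) − D·e^(−rT)·N(d₂)
   = 77.1080·0.969381 − 52.4771·0.553329·0.893452 = 48.803762
B₀ = V₀ − E₀ = 77.1080 − 48.803762 = 28.304238
spread = −(1/T)·ln(B₀/D) − r = −(1/8.0627)·ln(28.304238/52.4771) − 0.0734 = 0.00317055

spread=0.0032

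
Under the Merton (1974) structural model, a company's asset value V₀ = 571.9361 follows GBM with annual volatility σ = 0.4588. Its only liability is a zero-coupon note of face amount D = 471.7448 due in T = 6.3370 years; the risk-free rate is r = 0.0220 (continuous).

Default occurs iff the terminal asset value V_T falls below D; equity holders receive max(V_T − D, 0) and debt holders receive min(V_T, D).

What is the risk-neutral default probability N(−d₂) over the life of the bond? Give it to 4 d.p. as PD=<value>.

d₁ = [ln(V₀/D) + (r + σ²/2)T] / (σ√T)
   = [ln(571.9361/471.7448) + (0.0220 + 0.5·0.4588²)·6.3370] / (0.4588·√6.3370)
   = [0.192589 + 0.806375] / 1.154956 = 0.864937
d₂ = d₁ − σ√T = 0.864937 − 1.154956 = -0.290018
risk-neutral PD = N(−d₂) = N(0.290018) = 0.614099

PD=0.6141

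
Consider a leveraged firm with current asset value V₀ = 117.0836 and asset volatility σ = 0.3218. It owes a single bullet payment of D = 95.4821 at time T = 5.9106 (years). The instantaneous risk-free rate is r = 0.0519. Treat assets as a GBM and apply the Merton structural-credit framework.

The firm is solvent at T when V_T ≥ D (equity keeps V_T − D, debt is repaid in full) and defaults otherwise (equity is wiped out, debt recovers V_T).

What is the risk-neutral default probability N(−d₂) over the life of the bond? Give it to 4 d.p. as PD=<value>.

PD=0.3968

d₁ = [ln(V₀/D) + (r + σ²/2)T] / (σ√T)
   = [ln(117.0836/95.4821) + (0.0519 + 0.5·0.3218²)·5.9106] / (0.3218·√5.9106)
   = [0.203949 + 0.612797] / 0.782351 = 1.043964
d₂ = d₁ − σ√T = 1.043964 − 0.782351 = 0.261612
risk-neutral PD = N(−d₂) = N(-0.261612) = 0.396810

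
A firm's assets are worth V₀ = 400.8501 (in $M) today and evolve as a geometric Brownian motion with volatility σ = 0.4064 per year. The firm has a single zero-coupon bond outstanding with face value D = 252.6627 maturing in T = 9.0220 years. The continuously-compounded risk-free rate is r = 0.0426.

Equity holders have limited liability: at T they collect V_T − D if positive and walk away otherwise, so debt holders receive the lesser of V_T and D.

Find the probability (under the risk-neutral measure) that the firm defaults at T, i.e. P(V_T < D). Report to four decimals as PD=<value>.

d₁ = [ln(V₀/D) + (r + σ²/2)T] / (σ√T)
   = [ln(400.8501/252.6627) + (0.0426 + 0.5·0.4064²)·9.0220] / (0.4064·√9.0220)
   = [0.461532 + 1.129378] / 1.220689 = 1.303289
d₂ = d₁ − σ√T = 1.303289 − 1.220689 = 0.082599
risk-neutral PD = N(−d₂) = N(-0.082599) = 0.467085

PD=0.4671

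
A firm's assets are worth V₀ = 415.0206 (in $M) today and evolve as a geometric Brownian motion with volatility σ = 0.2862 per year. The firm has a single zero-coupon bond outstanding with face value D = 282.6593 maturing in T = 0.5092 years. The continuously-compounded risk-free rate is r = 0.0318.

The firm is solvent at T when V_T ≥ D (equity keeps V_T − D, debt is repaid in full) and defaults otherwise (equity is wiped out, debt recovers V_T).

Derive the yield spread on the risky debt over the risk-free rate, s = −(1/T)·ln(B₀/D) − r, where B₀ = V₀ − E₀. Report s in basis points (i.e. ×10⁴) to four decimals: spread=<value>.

spread=46.1455

d₁ = [ln(V₀/D) + (r + σ²/2)T] / (σ√T)
   = [ln(415.0206/282.6593) + (0.0318 + 0.5·0.2862²)·0.5092] / (0.2862·√0.5092)
   = [0.384086 + 0.037047] / 0.204227 = 2.062079
d₂ = d₁ − σ√T = 2.062079 − 0.204227 = 1.857852
N(d₁) = 0.980400,  N(d₂) = 0.968405,  e^(−rT) = 0.983938
E₀ = V₀·N(d₁) − D·e^(−rT)·N(d₂)
   = 415.0206·0.980400 − 282.6593·0.983938·0.968405 = 137.554158
B₀ = V₀ − E₀ = 415.0206 − 137.554158 = 277.466442
spread = −(1/T)·ln(B₀/D) − r = −(1/0.5092)·ln(277.466442/282.6593) − 0.0318 = 0.00461455
in basis points: 0.00461455 × 10⁴ = 46.1455 bp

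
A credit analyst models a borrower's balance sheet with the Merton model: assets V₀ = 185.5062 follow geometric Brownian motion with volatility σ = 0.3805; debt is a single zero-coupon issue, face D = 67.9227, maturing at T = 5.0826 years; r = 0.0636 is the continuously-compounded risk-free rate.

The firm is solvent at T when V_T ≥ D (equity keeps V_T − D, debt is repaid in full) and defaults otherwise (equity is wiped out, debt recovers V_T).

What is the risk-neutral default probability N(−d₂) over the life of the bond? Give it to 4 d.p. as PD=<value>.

PD=0.1315

d₁ = [ln(V₀/D) + (r + σ²/2)T] / (σ√T)
   = [ln(185.5062/67.9227) + (0.0636 + 0.5·0.3805²)·5.0826] / (0.3805·√5.0826)
   = [1.004718 + 0.691183] / 0.857823 = 1.976983
d₂ = d₁ − σ√T = 1.976983 − 0.857823 = 1.119160
risk-neutral PD = N(−d₂) = N(-1.119160) = 0.131536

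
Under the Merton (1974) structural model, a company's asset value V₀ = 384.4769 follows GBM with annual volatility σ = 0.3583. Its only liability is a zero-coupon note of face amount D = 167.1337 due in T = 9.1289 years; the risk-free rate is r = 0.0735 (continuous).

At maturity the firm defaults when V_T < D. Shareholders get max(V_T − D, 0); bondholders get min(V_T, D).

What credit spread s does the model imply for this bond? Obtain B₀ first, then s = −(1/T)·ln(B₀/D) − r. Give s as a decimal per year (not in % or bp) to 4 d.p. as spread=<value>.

d₁ = [ln(V₀/D) + (r + σ²/2)T] / (σ√T)
   = [ln(384.4769/167.1337) + (0.0735 + 0.5·0.3583²)·9.1289] / (0.3583·√9.1289)
   = [0.833090 + 1.256953] / 1.082570 = 1.930630
d₂ = d₁ − σ√T = 1.930630 − 1.082570 = 0.848060
N(d₁) = 0.973236,  N(d₂) = 0.801798,  e^(−rT) = 0.511210
E₀ = V₀·N(d₁) − D·e^(−rT)·N(d₂)
   = 384.4769·0.973236 − 167.1337·0.511210·0.801798 = 305.680626
B₀ = V₀ − E₀ = 384.4769 − 305.680626 = 78.796274
spread = −(1/T)·ln(B₀/D) − r = −(1/9.1289)·ln(78.796274/167.1337) − 0.0735 = 0.00886791

spread=0.0089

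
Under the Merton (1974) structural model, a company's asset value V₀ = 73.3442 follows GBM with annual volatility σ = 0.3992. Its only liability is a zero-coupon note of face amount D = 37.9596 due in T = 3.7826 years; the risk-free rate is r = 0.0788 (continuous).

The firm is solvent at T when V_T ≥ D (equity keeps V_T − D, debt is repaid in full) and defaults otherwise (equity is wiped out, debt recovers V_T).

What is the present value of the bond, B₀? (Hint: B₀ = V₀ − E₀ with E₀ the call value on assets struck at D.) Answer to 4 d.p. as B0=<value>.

B0=26.4151

d₁ = [ln(V₀/D) + (r + σ²/2)T] / (σ√T)
   = [ln(73.3442/37.9596) + (0.0788 + 0.5·0.3992²)·3.7826] / (0.3992·√3.7826)
   = [0.658641 + 0.599468] / 0.776400 = 1.620438
d₂ = d₁ − σ√T = 1.620438 − 0.776400 = 0.844038
N(d₁) = 0.947431,  N(d₂) = 0.800676,  e^(−rT) = 0.742250
E₀ = V₀·N(d₁) − D·e^(−rT)·N(d₂)
   = 73.3442·0.947431 − 37.9596·0.742250·0.800676 = 46.929102
B₀ = V₀ − E₀ = 73.3442 − 46.929102 = 26.415098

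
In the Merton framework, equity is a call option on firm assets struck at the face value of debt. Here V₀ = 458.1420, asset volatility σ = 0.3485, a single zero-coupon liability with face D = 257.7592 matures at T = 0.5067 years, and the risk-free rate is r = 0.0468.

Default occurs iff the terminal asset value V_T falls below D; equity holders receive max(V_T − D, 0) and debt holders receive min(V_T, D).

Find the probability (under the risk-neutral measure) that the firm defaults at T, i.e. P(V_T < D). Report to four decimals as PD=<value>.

PD=0.0110

d₁ = [ln(V₀/D) + (r + σ²/2)T] / (σ√T)
   = [ln(458.1420/257.7592) + (0.0468 + 0.5·0.3485²)·0.5067] / (0.3485·√0.5067)
   = [0.575153 + 0.054483] / 0.248072 = 2.538119
d₂ = d₁ − σ√T = 2.538119 − 0.248072 = 2.290046
risk-neutral PD = N(−d₂) = N(-2.290046) = 0.011009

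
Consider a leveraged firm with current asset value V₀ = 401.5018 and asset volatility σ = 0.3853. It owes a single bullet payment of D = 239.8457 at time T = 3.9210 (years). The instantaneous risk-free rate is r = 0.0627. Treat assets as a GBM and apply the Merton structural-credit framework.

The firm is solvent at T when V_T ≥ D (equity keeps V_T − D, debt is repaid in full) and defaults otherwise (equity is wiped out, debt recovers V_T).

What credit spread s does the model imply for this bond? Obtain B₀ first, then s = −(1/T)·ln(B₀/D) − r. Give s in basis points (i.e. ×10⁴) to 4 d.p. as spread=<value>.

d₁ = [ln(V₀/D) + (r + σ²/2)T] / (σ√T)
   = [ln(401.5018/239.8457) + (0.0627 + 0.5·0.3853²)·3.9210] / (0.3853·√3.9210)
   = [0.515216 + 0.536895] / 0.762952 = 1.379000
d₂ = d₁ − σ√T = 1.379000 − 0.762952 = 0.616047
N(d₁) = 0.916053,  N(d₂) = 0.731068,  e^(−rT) = 0.782042
E₀ = V₀·N(d₁) − D·e^(−rT)·N(d₂)
   = 401.5018·0.916053 − 239.8457·0.782042·0.731068 = 230.670679
B₀ = V₀ − E₀ = 401.5018 − 230.670679 = 170.831121
spread = −(1/T)·ln(B₀/D) − r = −(1/3.9210)·ln(170.831121/239.8457) − 0.0627 = 0.02383923
in basis points: 0.02383923 × 10⁴ = 238.3923 bp

spread=238.3923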